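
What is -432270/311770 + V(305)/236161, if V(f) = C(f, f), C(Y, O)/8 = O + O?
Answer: -10056387787/7362791497 ≈ -1.3658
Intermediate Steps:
C(Y, O) = 16*O (C(Y, O) = 8*(O + O) = 8*(2*O) = 16*O)
V(f) = 16*f
-432270/311770 + V(305)/236161 = -432270/311770 + (16*305)/236161 = -432270*1/311770 + 4880*(1/236161) = -43227/31177 + 4880/236161 = -10056387787/7362791497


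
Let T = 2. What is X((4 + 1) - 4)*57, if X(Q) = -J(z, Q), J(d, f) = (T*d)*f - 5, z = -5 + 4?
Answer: 399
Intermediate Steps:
z = -1
J(d, f) = -5 + 2*d*f (J(d, f) = (2*d)*f - 5 = 2*d*f - 5 = -5 + 2*d*f)
X(Q) = 5 + 2*Q (X(Q) = -(-5 + 2*(-1)*Q) = -(-5 - 2*Q) = 5 + 2*Q)
X((4 + 1) - 4)*57 = (5 + 2*((4 + 1) - 4))*57 = (5 + 2*(5 - 4))*57 = (5 + 2*1)*57 = (5 + 2)*57 = 7*57 = 399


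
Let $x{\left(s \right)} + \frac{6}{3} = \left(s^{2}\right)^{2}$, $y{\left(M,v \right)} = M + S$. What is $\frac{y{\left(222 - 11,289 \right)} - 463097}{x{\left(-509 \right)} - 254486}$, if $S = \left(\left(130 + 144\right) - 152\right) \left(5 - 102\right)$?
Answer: $- \frac{158240}{22374236691} \approx -7.0724 \cdot 10^{-6}$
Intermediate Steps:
$S = -11834$ ($S = \left(274 - 152\right) \left(-97\right) = 122 \left(-97\right) = -11834$)
$y{\left(M,v \right)} = -11834 + M$ ($y{\left(M,v \right)} = M - 11834 = -11834 + M$)
$x{\left(s \right)} = -2 + s^{4}$ ($x{\left(s \right)} = -2 + \left(s^{2}\right)^{2} = -2 + s^{4}$)
$\frac{y{\left(222 - 11,289 \right)} - 463097}{x{\left(-509 \right)} - 254486} = \frac{\left(-11834 + \left(222 - 11\right)\right) - 463097}{\left(-2 + \left(-509\right)^{4}\right) - 254486} = \frac{\left(-11834 + 211\right) - 463097}{\left(-2 + 67122964561\right) - 254486} = \frac{-11623 - 463097}{67122964559 - 254486} = - \frac{474720}{67122710073} = \left(-474720\right) \frac{1}{67122710073} = - \frac{158240}{22374236691}$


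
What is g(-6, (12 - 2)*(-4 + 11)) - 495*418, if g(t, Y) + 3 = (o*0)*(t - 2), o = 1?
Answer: -206913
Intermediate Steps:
g(t, Y) = -3 (g(t, Y) = -3 + (1*0)*(t - 2) = -3 + 0*(-2 + t) = -3 + 0 = -3)
g(-6, (12 - 2)*(-4 + 11)) - 495*418 = -3 - 495*418 = -3 - 206910 = -206913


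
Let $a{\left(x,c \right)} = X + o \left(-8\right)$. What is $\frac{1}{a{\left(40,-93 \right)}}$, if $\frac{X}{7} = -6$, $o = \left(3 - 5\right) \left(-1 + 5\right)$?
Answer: $\frac{1}{22} \approx 0.045455$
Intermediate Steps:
$o = -8$ ($o = \left(-2\right) 4 = -8$)
$X = -42$ ($X = 7 \left(-6\right) = -42$)
$a{\left(x,c \right)} = 22$ ($a{\left(x,c \right)} = -42 - -64 = -42 + 64 = 22$)
$\frac{1}{a{\left(40,-93 \right)}} = \frac{1}{22}$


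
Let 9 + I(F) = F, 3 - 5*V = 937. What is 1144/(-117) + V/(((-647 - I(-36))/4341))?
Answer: 18112783/13545 ≈ 1337.2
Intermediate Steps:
V = -934/5 (V = 3/5 - 1/5*937 = 3/5 - 937/5 = -934/5 ≈ -186.80)
I(F) = -9 + F
1144/(-117) + V/(((-647 - I(-36))/4341)) = 1144/(-117) - 934*4341/(-647 - (-9 - 36))/5 = 1144*(-1/117) - 934*4341/(-647 - 1*(-45))/5 = -88/9 - 934*4341/(-647 + 45)/5 = -88/9 - 934/(5*((-602*1/4341))) = -88/9 - 934/(5*(-602/4341)) = -88/9 - 934/5*(-4341/602) = -88/9 + 2027247/1505 = 18112783/13545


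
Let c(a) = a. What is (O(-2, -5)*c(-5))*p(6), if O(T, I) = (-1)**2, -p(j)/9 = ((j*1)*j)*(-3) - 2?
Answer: -4950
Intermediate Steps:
p(j) = 18 + 27*j**2 (p(j) = -9*(((j*1)*j)*(-3) - 2) = -9*((j*j)*(-3) - 2) = -9*(j**2*(-3) - 2) = -9*(-3*j**2 - 2) = -9*(-2 - 3*j**2) = 18 + 27*j**2)
O(T, I) = 1
(O(-2, -5)*c(-5))*p(6) = (1*(-5))*(18 + 27*6**2) = -5*(18 + 27*36) = -5*(18 + 972) = -5*990 = -4950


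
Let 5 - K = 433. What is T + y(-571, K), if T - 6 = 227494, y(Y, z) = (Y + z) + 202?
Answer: 226703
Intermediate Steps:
K = -428 (K = 5 - 1*433 = 5 - 433 = -428)
y(Y, z) = 202 + Y + z
T = 227500 (T = 6 + 227494 = 227500)
T + y(-571, K) = 227500 + (202 - 571 - 428) = 227500 - 797 = 226703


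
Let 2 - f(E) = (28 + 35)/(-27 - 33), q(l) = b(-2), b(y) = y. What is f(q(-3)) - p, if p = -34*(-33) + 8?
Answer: -22539/20 ≈ -1126.9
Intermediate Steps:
q(l) = -2
f(E) = 61/20 (f(E) = 2 - (28 + 35)/(-27 - 33) = 2 - 63/(-60) = 2 - 63*(-1)/60 = 2 - 1*(-21/20) = 2 + 21/20 = 61/20)
p = 1130 (p = 1122 + 8 = 1130)
f(q(-3)) - p = 61/20 - 1*1130 = 61/20 - 1130 = -22539/20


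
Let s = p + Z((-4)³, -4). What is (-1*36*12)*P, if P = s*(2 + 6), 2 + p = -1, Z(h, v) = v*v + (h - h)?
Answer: -44928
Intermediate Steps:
Z(h, v) = v² (Z(h, v) = v² + 0 = v²)
p = -3 (p = -2 - 1 = -3)
s = 13 (s = -3 + (-4)² = -3 + 16 = 13)
P = 104 (P = 13*(2 + 6) = 13*8 = 104)
(-1*36*12)*P = (-1*36*12)*104 = -36*12*104 = -432*104 = -44928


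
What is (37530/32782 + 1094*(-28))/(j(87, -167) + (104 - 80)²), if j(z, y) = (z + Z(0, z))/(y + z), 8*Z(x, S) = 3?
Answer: -321325022080/6030920931 ≈ -53.280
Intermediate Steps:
Z(x, S) = 3/8 (Z(x, S) = (⅛)*3 = 3/8)
j(z, y) = (3/8 + z)/(y + z) (j(z, y) = (z + 3/8)/(y + z) = (3/8 + z)/(y + z))
(37530/32782 + 1094*(-28))/(j(87, -167) + (104 - 80)²) = (37530/32782 + 1094*(-28))/((3/8 + 87)/(-167 + 87) + (104 - 80)²) = (37530*(1/32782) - 30632)/((699/8)/(-80) + 24²) = (18765/16391 - 30632)/(-1/80*699/8 + 576) = -502070347/(16391*(-699/640 + 576)) = -502070347/(16391*367941/640) = -502070347/16391*640/367941 = -321325022080/6030920931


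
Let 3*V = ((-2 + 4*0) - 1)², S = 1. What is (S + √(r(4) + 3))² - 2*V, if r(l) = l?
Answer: 2 + 2*√7 ≈ 7.2915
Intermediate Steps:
V = 3 (V = ((-2 + 4*0) - 1)²/3 = ((-2 + 0) - 1)²/3 = (-2 - 1)²/3 = (⅓)*(-3)² = (⅓)*9 = 3)
(S + √(r(4) + 3))² - 2*V = (1 + √(4 + 3))² - 2*3 = (1 + √7)² - 6 = -6 + (1 + √7)²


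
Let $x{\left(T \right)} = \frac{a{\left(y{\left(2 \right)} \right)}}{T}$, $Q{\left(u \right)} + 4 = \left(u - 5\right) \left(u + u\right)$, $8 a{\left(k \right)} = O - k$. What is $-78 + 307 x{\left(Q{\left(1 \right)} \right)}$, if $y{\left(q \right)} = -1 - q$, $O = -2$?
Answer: $- \frac{7795}{96} \approx -81.198$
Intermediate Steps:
$a{\left(k \right)} = - \frac{1}{4} - \frac{k}{8}$ ($a{\left(k \right)} = \frac{-2 - k}{8} = - \frac{1}{4} - \frac{k}{8}$)
$Q{\left(u \right)} = -4 + 2 u \left(-5 + u\right)$ ($Q{\left(u \right)} = -4 + \left(u - 5\right) \left(u + u\right) = -4 + \left(-5 + u\right) 2 u = -4 + 2 u \left(-5 + u\right)$)
$x{\left(T \right)} = \frac{1}{8 T}$ ($x{\left(T \right)} = \frac{- \frac{1}{4} - \frac{-1 - 2}{8}}{T} = \frac{- \frac{1}{4} - - \frac{3}{8}}{T} = \frac{- \frac{1}{4} + \frac{3}{8}}{T} = \frac{1}{8 T}$)
$-78 + 307 x{\left(Q{\left(1 \right)} \right)} = -78 + 307 \frac{1}{8 \left(-4 - 10 + 2 \cdot 1^{2}\right)} = -78 + 307 \frac{1}{8 \left(-4 - 10 + 2 \cdot 1\right)} = -78 + 307 \frac{1}{8 \left(-4 - 10 + 2\right)} = -78 + 307 \frac{1}{8 \left(-12\right)} = -78 + 307 \cdot \frac{1}{8} \left(- \frac{1}{12}\right) = -78 + 307 \left(- \frac{1}{96}\right) = -78 - \frac{307}{96} = - \frac{7795}{96}$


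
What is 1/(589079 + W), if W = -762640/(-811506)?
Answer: 405753/239020952807 ≈ 1.6976e-6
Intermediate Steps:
W = 381320/405753 (W = -762640*(-1/811506) = 381320/405753 ≈ 0.93978)
1/(589079 + W) = 1/(589079 + 381320/405753) = 1/(239020952807/405753) = 405753/239020952807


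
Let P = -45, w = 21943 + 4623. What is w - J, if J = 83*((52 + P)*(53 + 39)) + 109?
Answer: -26995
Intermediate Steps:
w = 26566
J = 53561 (J = 83*((52 - 45)*(53 + 39)) + 109 = 83*(7*92) + 109 = 83*644 + 109 = 53452 + 109 = 53561)
w - J = 26566 - 1*53561 = 26566 - 53561 = -26995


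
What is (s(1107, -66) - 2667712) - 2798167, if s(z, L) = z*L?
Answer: -5538941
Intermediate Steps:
s(z, L) = L*z
(s(1107, -66) - 2667712) - 2798167 = (-66*1107 - 2667712) - 2798167 = (-73062 - 2667712) - 2798167 = -2740774 - 2798167 = -5538941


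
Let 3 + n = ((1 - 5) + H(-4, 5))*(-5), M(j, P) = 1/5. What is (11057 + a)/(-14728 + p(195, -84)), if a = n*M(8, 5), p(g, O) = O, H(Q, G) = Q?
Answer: -27661/37030 ≈ -0.74699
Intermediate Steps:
M(j, P) = ⅕
n = 37 (n = -3 + ((1 - 5) - 4)*(-5) = -3 + (-4 - 4)*(-5) = -3 - 8*(-5) = -3 + 40 = 37)
a = 37/5 (a = 37*(⅕) = 37/5 ≈ 7.4000)
(11057 + a)/(-14728 + p(195, -84)) = (11057 + 37/5)/(-14728 - 84) = (55322/5)/(-14812) = (55322/5)*(-1/14812) = -27661/37030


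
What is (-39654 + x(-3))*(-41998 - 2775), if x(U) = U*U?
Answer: 1775025585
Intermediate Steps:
x(U) = U**2
(-39654 + x(-3))*(-41998 - 2775) = (-39654 + (-3)**2)*(-41998 - 2775) = (-39654 + 9)*(-44773) = -39645*(-44773) = 1775025585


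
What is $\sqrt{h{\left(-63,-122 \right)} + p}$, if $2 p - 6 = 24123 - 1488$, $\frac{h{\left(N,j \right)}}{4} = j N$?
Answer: $\frac{\sqrt{168258}}{2} \approx 205.1$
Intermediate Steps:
$h{\left(N,j \right)} = 4 N j$ ($h{\left(N,j \right)} = 4 j N = 4 N j$)
$p = \frac{22641}{2}$ ($p = 3 + \frac{24123 - 1488}{2} = 3 + \frac{1}{2} \cdot 22635 = 3 + \frac{22635}{2} = \frac{22641}{2} \approx 11321.0$)
$\sqrt{h{\left(-63,-122 \right)} + p} = \sqrt{4 \left(-63\right) \left(-122\right) + \frac{22641}{2}} = \sqrt{30744 + \frac{22641}{2}} = \sqrt{\frac{84129}{2}} = \frac{\sqrt{168258}}{2}$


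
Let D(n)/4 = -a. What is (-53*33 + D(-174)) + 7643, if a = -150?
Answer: 6494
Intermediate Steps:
D(n) = 600 (D(n) = 4*(-1*(-150)) = 4*150 = 600)
(-53*33 + D(-174)) + 7643 = (-53*33 + 600) + 7643 = (-1749 + 600) + 7643 = -1149 + 7643 = 6494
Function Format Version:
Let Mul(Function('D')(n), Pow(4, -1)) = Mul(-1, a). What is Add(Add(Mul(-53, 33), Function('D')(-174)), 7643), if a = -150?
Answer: 6494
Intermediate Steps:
Function('D')(n) = 600 (Function('D')(n) = Mul(4, Mul(-1, -150)) = Mul(4, 150) = 600)
Add(Add(Mul(-53, 33), Function('D')(-174)), 7643) = Add(Add(Mul(-53, 33), 600), 7643) = Add(Add(-1749, 600), 7643) = Add(-1149, 7643) = 6494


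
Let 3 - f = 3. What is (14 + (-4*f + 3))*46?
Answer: 782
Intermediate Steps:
f = 0 (f = 3 - 1*3 = 3 - 3 = 0)
(14 + (-4*f + 3))*46 = (14 + (-4*0 + 3))*46 = (14 + (0 + 3))*46 = (14 + 3)*46 = 17*46 = 782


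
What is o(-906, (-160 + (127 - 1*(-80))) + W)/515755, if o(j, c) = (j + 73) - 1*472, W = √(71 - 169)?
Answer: -261/103151 ≈ -0.0025303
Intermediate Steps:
W = 7*I*√2 (W = √(-98) = 7*I*√2 ≈ 9.8995*I)
o(j, c) = -399 + j (o(j, c) = (73 + j) - 472 = -399 + j)
o(-906, (-160 + (127 - 1*(-80))) + W)/515755 = (-399 - 906)/515755 = -1305*1/515755 = -261/103151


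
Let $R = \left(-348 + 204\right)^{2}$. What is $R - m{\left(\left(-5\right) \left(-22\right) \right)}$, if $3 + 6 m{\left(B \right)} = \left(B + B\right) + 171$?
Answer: $\frac{62014}{3} \approx 20671.0$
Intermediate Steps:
$m{\left(B \right)} = 28 + \frac{B}{3}$ ($m{\left(B \right)} = - \frac{1}{2} + \frac{\left(B + B\right) + 171}{6} = - \frac{1}{2} + \frac{2 B + 171}{6} = - \frac{1}{2} + \frac{171 + 2 B}{6} = - \frac{1}{2} + \left(\frac{57}{2} + \frac{B}{3}\right) = 28 + \frac{B}{3}$)
$R = 20736$ ($R = \left(-144\right)^{2} = 20736$)
$R - m{\left(\left(-5\right) \left(-22\right) \right)} = 20736 - \left(28 + \frac{\left(-5\right) \left(-22\right)}{3}\right) = 20736 - \left(28 + \frac{1}{3} \cdot 110\right) = 20736 - \left(28 + \frac{110}{3}\right) = 20736 - \frac{194}{3} = \frac{62014}{3}$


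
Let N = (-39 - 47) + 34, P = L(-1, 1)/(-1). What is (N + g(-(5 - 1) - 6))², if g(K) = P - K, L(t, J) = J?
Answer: 1849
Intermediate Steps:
P = -1 (P = 1/(-1) = 1*(-1) = -1)
g(K) = -1 - K
N = -52 (N = -86 + 34 = -52)
(N + g(-(5 - 1) - 6))² = (-52 + (-1 - (-(5 - 1) - 6)))² = (-52 + (-1 - (-1*4 - 6)))² = (-52 + (-1 - (-4 - 6)))² = (-52 + (-1 - 1*(-10)))² = (-52 + (-1 + 10))² = (-52 + 9)² = (-43)² = 1849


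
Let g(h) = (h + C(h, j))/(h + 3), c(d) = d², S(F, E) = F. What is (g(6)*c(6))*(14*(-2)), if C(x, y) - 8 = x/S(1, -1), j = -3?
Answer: -2240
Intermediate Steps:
C(x, y) = 8 + x (C(x, y) = 8 + x/1 = 8 + x*1 = 8 + x)
g(h) = (8 + 2*h)/(3 + h) (g(h) = (h + (8 + h))/(h + 3) = (8 + 2*h)/(3 + h))
(g(6)*c(6))*(14*(-2)) = ((2*(4 + 6)/(3 + 6))*6²)*(14*(-2)) = ((2*10/9)*36)*(-28) = ((2*(⅑)*10)*36)*(-28) = ((20/9)*36)*(-28) = 80*(-28) = -2240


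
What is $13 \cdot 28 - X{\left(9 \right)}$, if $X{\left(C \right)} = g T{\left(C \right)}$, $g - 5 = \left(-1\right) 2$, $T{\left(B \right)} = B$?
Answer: $337$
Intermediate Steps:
$g = 3$ ($g = 5 - 2 = 3$)
$X{\left(C \right)} = 3 C$
$13 \cdot 28 - X{\left(9 \right)} = 13 \cdot 28 - 3 \cdot 9 = 364 - 27 = 337$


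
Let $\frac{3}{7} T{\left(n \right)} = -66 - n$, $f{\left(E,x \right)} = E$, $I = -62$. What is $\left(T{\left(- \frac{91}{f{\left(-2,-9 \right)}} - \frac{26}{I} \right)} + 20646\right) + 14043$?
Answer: $\frac{2134527}{62} \approx 34428.0$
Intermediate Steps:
$T{\left(n \right)} = -154 - \frac{7 n}{3}$ ($T{\left(n \right)} = \frac{7 \left(-66 - n\right)}{3} = -154 - \frac{7 n}{3}$)
$\left(T{\left(- \frac{91}{f{\left(-2,-9 \right)}} - \frac{26}{I} \right)} + 20646\right) + 14043 = \left(\left(-154 - \frac{7 \left(- \frac{91}{-2} - \frac{26}{-62}\right)}{3}\right) + 20646\right) + 14043 = \left(\left(-154 - \frac{7 \left(\left(-91\right) \left(- \frac{1}{2}\right) - - \frac{13}{31}\right)}{3}\right) + 20646\right) + 14043 = \left(\left(-154 - \frac{7 \left(\frac{91}{2} + \frac{13}{31}\right)}{3}\right) + 20646\right) + 14043 = \left(\left(-154 - \frac{6643}{62}\right) + 20646\right) + 14043 = \left(- \frac{16191}{62} + 20646\right) + 14043 = \frac{1263861}{62} + 14043 = \frac{2134527}{62}$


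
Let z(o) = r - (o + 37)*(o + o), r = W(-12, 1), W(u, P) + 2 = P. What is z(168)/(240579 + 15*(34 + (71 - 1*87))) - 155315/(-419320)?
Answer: 1704856303/20198560536 ≈ 0.084405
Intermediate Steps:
W(u, P) = -2 + P
r = -1 (r = -2 + 1 = -1)
z(o) = -1 - 2*o*(37 + o) (z(o) = -1 - (o + 37)*(o + o) = -1 - (37 + o)*2*o = -1 - 2*o*(37 + o))
z(168)/(240579 + 15*(34 + (71 - 1*87))) - 155315/(-419320) = (-1 - 74*168 - 2*168**2)/(240579 + 15*(34 + (71 - 1*87))) - 155315/(-419320) = (-1 - 12432 - 2*28224)/(240579 + 15*(34 + (71 - 87))) - 155315*(-1/419320) = (-1 - 12432 - 56448)/(240579 + 15*(34 - 16)) + 31063/83864 = -68881/(240579 + 15*18) + 31063/83864 = -68881/(240579 + 270) + 31063/83864 = -68881/240849 + 31063/83864 = 1704856303/20198560536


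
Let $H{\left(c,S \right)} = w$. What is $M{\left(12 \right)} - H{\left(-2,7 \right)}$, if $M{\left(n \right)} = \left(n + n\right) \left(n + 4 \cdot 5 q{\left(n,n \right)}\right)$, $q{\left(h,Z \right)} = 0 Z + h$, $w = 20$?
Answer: $6028$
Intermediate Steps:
$H{\left(c,S \right)} = 20$
$q{\left(h,Z \right)} = h$ ($q{\left(h,Z \right)} = 0 + h = h$)
$M{\left(n \right)} = 42 n^{2}$ ($M{\left(n \right)} = \left(n + n\right) \left(n + 4 \cdot 5 n\right) = 2 n \left(n + 20 n\right) = 2 n 21 n = 42 n^{2}$)
$M{\left(12 \right)} - H{\left(-2,7 \right)} = 42 \cdot 12^{2} - 20 = 42 \cdot 144 - 20 = 6048 - 20 = 6028$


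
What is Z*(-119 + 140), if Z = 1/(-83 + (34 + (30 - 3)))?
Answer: -21/22 ≈ -0.95455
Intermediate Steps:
Z = -1/22 (Z = 1/(-83 + (34 + 27)) = 1/(-83 + 61) = 1/(-22) = -1/22 ≈ -0.045455)
Z*(-119 + 140) = -(-119 + 140)/22 = -1/22*21 = -21/22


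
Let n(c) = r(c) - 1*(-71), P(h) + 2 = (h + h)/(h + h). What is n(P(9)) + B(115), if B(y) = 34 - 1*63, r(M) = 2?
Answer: 44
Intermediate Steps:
P(h) = -1 (P(h) = -2 + (h + h)/(h + h) = -2 + (2*h)/((2*h)) = -2 + (2*h)*(1/(2*h)) = -2 + 1 = -1)
B(y) = -29 (B(y) = 34 - 63 = -29)
n(c) = 73 (n(c) = 2 - 1*(-71) = 2 + 71 = 73)
n(P(9)) + B(115) = 73 - 29 = 44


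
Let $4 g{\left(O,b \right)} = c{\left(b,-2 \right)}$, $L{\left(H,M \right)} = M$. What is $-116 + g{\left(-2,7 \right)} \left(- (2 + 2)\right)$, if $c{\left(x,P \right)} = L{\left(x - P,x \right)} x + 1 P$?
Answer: $-163$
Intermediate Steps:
$c{\left(x,P \right)} = P + x^{2}$ ($c{\left(x,P \right)} = x x + 1 P = x^{2} + P = P + x^{2}$)
$g{\left(O,b \right)} = - \frac{1}{2} + \frac{b^{2}}{4}$ ($g{\left(O,b \right)} = \frac{-2 + b^{2}}{4} = - \frac{1}{2} + \frac{b^{2}}{4}$)
$-116 + g{\left(-2,7 \right)} \left(- (2 + 2)\right) = -116 + \left(- \frac{1}{2} + \frac{7^{2}}{4}\right) \left(- (2 + 2)\right) = -116 + \left(- \frac{1}{2} + \frac{1}{4} \cdot 49\right) \left(\left(-1\right) 4\right) = -116 + \left(- \frac{1}{2} + \frac{49}{4}\right) \left(-4\right) = -116 + \frac{47}{4} \left(-4\right) = -116 - 47 = -163$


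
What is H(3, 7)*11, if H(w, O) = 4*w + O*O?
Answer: 671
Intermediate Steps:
H(w, O) = O**2 + 4*w (H(w, O) = 4*w + O**2 = O**2 + 4*w)
H(3, 7)*11 = (7**2 + 4*3)*11 = (49 + 12)*11 = 61*11 = 671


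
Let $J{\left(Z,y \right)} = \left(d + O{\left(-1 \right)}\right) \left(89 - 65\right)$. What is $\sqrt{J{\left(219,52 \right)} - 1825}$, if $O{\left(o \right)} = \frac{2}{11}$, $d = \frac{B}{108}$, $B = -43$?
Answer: $\frac{i \sqrt{1993079}}{33} \approx 42.781 i$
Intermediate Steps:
$d = - \frac{43}{108} \approx -0.39815$
$O{\left(o \right)} = \frac{2}{11}$ ($O{\left(o \right)} = 2 \cdot \frac{1}{11} = \frac{2}{11}$)
$J{\left(Z,y \right)} = - \frac{514}{99}$ ($J{\left(Z,y \right)} = \left(- \frac{43}{108} + \frac{2}{11}\right) \left(89 - 65\right) = \left(- \frac{257}{1188}\right) 24 = - \frac{514}{99}$)
$\sqrt{J{\left(219,52 \right)} - 1825} = \sqrt{- \frac{514}{99} - 1825} = \sqrt{- \frac{181189}{99}} = \frac{i \sqrt{1993079}}{33}$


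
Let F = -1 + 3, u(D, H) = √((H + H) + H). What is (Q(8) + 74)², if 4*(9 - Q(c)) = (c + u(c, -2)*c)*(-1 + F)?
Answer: 6537 - 324*I*√6 ≈ 6537.0 - 793.63*I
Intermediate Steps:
u(D, H) = √3*√H (u(D, H) = √(2*H + H) = √(3*H) = √3*√H)
F = 2
Q(c) = 9 - c/4 - I*c*√6/4 (Q(c) = 9 - (c + (√3*√(-2))*c)*(-1 + 2)/4 = 9 - (c + (√3*(I*√2))*c)/4 = 9 - (c + (I*√6)*c)/4 = 9 - (c + I*c*√6)/4 = 9 + (-c/4 - I*c*√6/4) = 9 - c/4 - I*c*√6/4)
(Q(8) + 74)² = ((9 - ¼*8 - ¼*I*8*√6) + 74)² = ((9 - 2 - 2*I*√6) + 74)² = ((7 - 2*I*√6) + 74)² = (81 - 2*I*√6)²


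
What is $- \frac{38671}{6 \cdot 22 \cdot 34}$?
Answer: $- \frac{38671}{4488} \approx -8.6165$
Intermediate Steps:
$- \frac{38671}{6 \cdot 22 \cdot 34} = - \frac{38671}{132 \cdot 34} = - \frac{38671}{4488}$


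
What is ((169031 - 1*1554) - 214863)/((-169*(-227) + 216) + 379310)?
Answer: -47386/417889 ≈ -0.11339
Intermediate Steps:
((169031 - 1*1554) - 214863)/((-169*(-227) + 216) + 379310) = ((169031 - 1554) - 214863)/((38363 + 216) + 379310) = (167477 - 214863)/(38579 + 379310) = -47386/417889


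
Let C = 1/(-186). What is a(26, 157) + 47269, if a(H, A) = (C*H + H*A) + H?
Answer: 4778048/93 ≈ 51377.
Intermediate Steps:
C = -1/186 ≈ -0.0053763
a(H, A) = 185*H/186 + A*H (a(H, A) = (-H/186 + H*A) + H = (-H/186 + A*H) + H = 185*H/186 + A*H)
a(26, 157) + 47269 = (1/186)*26*(185 + 186*157) + 47269 = (1/186)*26*(185 + 29202) + 47269 = (1/186)*26*29387 + 47269 = 382031/93 + 47269 = 4778048/93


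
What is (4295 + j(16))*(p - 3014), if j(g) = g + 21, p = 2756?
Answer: -1117656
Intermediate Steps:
j(g) = 21 + g
(4295 + j(16))*(p - 3014) = (4295 + (21 + 16))*(2756 - 3014) = (4295 + 37)*(-258) = 4332*(-258) = -1117656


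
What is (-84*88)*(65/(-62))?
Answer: 240240/31 ≈ 7749.7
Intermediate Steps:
(-84*88)*(65/(-62)) = -480480*(-1)/62 = -7392*(-65/62) = 240240/31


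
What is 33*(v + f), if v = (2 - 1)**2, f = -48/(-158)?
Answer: 3399/79 ≈ 43.025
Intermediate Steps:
f = 24/79 (f = -48*(-1/158) = 24/79 ≈ 0.30380)
v = 1 (v = 1**2 = 1)
33*(v + f) = 33*(1 + 24/79) = 33*(103/79) = 3399/79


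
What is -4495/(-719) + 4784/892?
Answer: 1862309/160337 ≈ 11.615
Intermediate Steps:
-4495/(-719) + 4784/892 = -4495*(-1/719) + 4784*(1/892) = 4495/719 + 1196/223 = 1862309/160337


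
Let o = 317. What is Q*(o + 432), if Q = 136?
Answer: 101864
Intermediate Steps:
Q*(o + 432) = 136*(317 + 432) = 136*749 = 101864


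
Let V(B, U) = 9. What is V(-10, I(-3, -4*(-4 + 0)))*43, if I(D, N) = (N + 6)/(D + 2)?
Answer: 387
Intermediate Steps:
I(D, N) = (6 + N)/(2 + D)
V(-10, I(-3, -4*(-4 + 0)))*43 = 9*43 = 387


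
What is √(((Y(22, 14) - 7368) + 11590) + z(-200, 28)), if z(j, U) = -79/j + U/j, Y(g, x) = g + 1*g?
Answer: √1706502/20 ≈ 65.317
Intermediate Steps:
Y(g, x) = 2*g (Y(g, x) = g + g = 2*g)
√(((Y(22, 14) - 7368) + 11590) + z(-200, 28)) = √(((2*22 - 7368) + 11590) + (-79 + 28)/(-200)) = √(((44 - 7368) + 11590) - 1/200*(-51)) = √((-7324 + 11590) + 51/200) = √(4266 + 51/200) = √(853251/200) = √1706502/20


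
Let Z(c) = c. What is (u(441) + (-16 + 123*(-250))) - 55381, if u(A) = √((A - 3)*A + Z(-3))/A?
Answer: -86147 + √193155/441 ≈ -86146.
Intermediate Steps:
u(A) = √(-3 + A*(-3 + A))/A (u(A) = √((A - 3)*A - 3)/A = √((-3 + A)*A - 3)/A = √(A*(-3 + A) - 3)/A = √(-3 + A*(-3 + A))/A)
(u(441) + (-16 + 123*(-250))) - 55381 = (√(-3 + 441² - 3*441)/441 + (-16 + 123*(-250))) - 55381 = (√(-3 + 194481 - 1323)/441 + (-16 - 30750)) - 55381 = (√193155/441 - 30766) - 55381 = (-30766 + √193155/441) - 55381 = -86147 + √193155/441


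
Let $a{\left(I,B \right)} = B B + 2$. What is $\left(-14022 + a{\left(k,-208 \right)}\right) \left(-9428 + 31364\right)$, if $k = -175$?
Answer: $641496384$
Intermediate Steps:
$a{\left(I,B \right)} = 2 + B^{2}$ ($a{\left(I,B \right)} = B^{2} + 2 = 2 + B^{2}$)
$\left(-14022 + a{\left(k,-208 \right)}\right) \left(-9428 + 31364\right) = \left(-14022 + \left(2 + \left(-208\right)^{2}\right)\right) \left(-9428 + 31364\right) = \left(-14022 + \left(2 + 43264\right)\right) 21936 = \left(-14022 + 43266\right) 21936 = 29244 \cdot 21936 = 641496384$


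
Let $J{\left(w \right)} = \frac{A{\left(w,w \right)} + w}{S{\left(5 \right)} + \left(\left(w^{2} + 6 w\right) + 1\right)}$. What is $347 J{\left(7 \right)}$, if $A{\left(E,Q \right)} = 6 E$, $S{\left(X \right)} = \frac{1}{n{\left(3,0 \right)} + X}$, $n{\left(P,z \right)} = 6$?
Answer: $\frac{187033}{1013} \approx 184.63$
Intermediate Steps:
$S{\left(X \right)} = \frac{1}{6 + X}$
$J{\left(w \right)} = \frac{7 w}{\frac{12}{11} + w^{2} + 6 w}$ ($J{\left(w \right)} = \frac{6 w + w}{\frac{1}{6 + 5} + \left(\left(w^{2} + 6 w\right) + 1\right)} = \frac{7 w}{\frac{1}{11} + \left(1 + w^{2} + 6 w\right)} = \frac{7 w}{\frac{12}{11} + w^{2} + 6 w}$)
$347 J{\left(7 \right)} = 347 \cdot 77 \cdot 7 \frac{1}{12 + 11 \cdot 7^{2} + 66 \cdot 7} = 347 \cdot 77 \cdot 7 \frac{1}{12 + 11 \cdot 49 + 462} = 347 \cdot 77 \cdot 7 \frac{1}{12 + 539 + 462} = 347 \cdot 77 \cdot 7 \cdot \frac{1}{1013} = 347 \cdot \frac{539}{1013} = \frac{187033}{1013}$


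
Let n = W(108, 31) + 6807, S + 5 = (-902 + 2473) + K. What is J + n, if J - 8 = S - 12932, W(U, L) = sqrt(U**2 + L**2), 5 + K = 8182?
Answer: 3626 + 5*sqrt(505) ≈ 3738.4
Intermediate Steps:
K = 8177 (K = -5 + 8182 = 8177)
S = 9743 (S = -5 + ((-902 + 2473) + 8177) = -5 + (1571 + 8177) = -5 + 9748 = 9743)
W(U, L) = sqrt(L**2 + U**2)
J = -3181 (J = 8 + (9743 - 12932) = 8 - 3189 = -3181)
n = 6807 + 5*sqrt(505) (n = sqrt(31**2 + 108**2) + 6807 = sqrt(961 + 11664) + 6807 = sqrt(12625) + 6807 = 5*sqrt(505) + 6807 = 6807 + 5*sqrt(505) ≈ 6919.4)
J + n = -3181 + (6807 + 5*sqrt(505)) = 3626 + 5*sqrt(505)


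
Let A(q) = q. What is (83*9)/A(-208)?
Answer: -747/208 ≈ -3.5913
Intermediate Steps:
(83*9)/A(-208) = (83*9)/(-208) = 747*(-1/208) = -747/208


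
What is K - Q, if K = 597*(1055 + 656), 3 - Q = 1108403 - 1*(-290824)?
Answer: 2420691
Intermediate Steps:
Q = -1399224 (Q = 3 - (1108403 - 1*(-290824)) = 3 - (1108403 + 290824) = 3 - 1*1399227 = 3 - 1399227 = -1399224)
K = 1021467 (K = 597*1711 = 1021467)
K - Q = 1021467 - 1*(-1399224) = 1021467 + 1399224 = 2420691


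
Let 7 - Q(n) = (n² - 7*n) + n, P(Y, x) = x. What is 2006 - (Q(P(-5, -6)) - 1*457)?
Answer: 2528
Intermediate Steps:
Q(n) = 7 - n² + 6*n (Q(n) = 7 - ((n² - 7*n) + n) = 7 - (n² - 6*n) = 7 + (-n² + 6*n) = 7 - n² + 6*n)
2006 - (Q(P(-5, -6)) - 1*457) = 2006 - ((7 - 1*(-6)² + 6*(-6)) - 1*457) = 2006 - ((7 - 1*36 - 36) - 457) = 2006 - ((7 - 36 - 36) - 457) = 2006 - (-65 - 457) = 2006 - 1*(-522) = 2006 + 522 = 2528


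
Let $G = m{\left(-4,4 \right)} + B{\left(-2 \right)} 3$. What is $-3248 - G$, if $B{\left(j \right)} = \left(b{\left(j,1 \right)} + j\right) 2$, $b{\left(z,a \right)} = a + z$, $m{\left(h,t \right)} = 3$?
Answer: $-3233$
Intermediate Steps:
$B{\left(j \right)} = 2 + 4 j$ ($B{\left(j \right)} = \left(\left(1 + j\right) + j\right) 2 = \left(1 + 2 j\right) 2 = 2 + 4 j$)
$G = -15$ ($G = 3 + \left(2 + 4 \left(-2\right)\right) 3 = 3 + \left(2 - 8\right) 3 = 3 - 18 = -15$)
$-3248 - G = -3248 - -15 = -3248 + 15 = -3233$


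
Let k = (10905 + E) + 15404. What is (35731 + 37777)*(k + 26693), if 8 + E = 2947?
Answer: 4112111028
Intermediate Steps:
E = 2939 (E = -8 + 2947 = 2939)
k = 29248 (k = (10905 + 2939) + 15404 = 13844 + 15404 = 29248)
(35731 + 37777)*(k + 26693) = (35731 + 37777)*(29248 + 26693) = 73508*55941 = 4112111028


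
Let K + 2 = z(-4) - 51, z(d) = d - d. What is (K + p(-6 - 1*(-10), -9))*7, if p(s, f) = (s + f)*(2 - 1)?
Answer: -406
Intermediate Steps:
z(d) = 0
p(s, f) = f + s (p(s, f) = (f + s)*1 = f + s)
K = -53 (K = -2 + (0 - 51) = -2 - 51 = -53)
(K + p(-6 - 1*(-10), -9))*7 = (-53 + (-9 + (-6 - 1*(-10))))*7 = (-53 + (-9 + (-6 + 10)))*7 = (-53 + (-9 + 4))*7 = (-53 - 5)*7 = -58*7 = -406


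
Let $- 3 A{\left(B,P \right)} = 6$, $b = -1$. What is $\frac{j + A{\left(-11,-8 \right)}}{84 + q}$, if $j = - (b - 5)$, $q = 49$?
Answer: $\frac{4}{133} \approx 0.030075$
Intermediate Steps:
$A{\left(B,P \right)} = -2$ ($A{\left(B,P \right)} = \left(- \frac{1}{3}\right) 6 = -2$)
$j = 6$ ($j = - (-1 - 5) = \left(-1\right) \left(-6\right) = 6$)
$\frac{j + A{\left(-11,-8 \right)}}{84 + q} = \frac{6 - 2}{84 + 49} = \frac{4}{133}$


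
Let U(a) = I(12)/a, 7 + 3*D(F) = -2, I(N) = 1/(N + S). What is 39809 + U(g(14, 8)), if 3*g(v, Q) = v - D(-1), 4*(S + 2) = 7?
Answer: 31807403/799 ≈ 39809.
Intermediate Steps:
S = -¼ (S = -2 + (¼)*7 = -2 + 7/4 = -¼ ≈ -0.25000)
I(N) = 1/(-¼ + N) (I(N) = 1/(N - ¼) = 1/(-¼ + N))
D(F) = -3 (D(F) = -7/3 + (⅓)*(-2) = -7/3 - ⅔ = -3)
g(v, Q) = 1 + v/3 (g(v, Q) = (v - 1*(-3))/3 = (v + 3)/3 = (3 + v)/3 = 1 + v/3)
U(a) = 4/(47*a) (U(a) = (4/(-1 + 4*12))/a = (4/(-1 + 48))/a = (4/47)/a = (4*(1/47))/a = 4/(47*a))
39809 + U(g(14, 8)) = 39809 + 4/(47*(1 + (⅓)*14)) = 39809 + 4/(47*(1 + 14/3)) = 39809 + 4/(47*(17/3)) = 39809 + (4/47)*(3/17) = 39809 + 12/799 = 31807403/799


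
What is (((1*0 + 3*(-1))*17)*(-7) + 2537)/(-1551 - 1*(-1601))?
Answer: 1447/25 ≈ 57.880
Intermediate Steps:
(((1*0 + 3*(-1))*17)*(-7) + 2537)/(-1551 - 1*(-1601)) = (((0 - 3)*17)*(-7) + 2537)/(-1551 + 1601) = (-3*17*(-7) + 2537)/50 = (-51*(-7) + 2537)*(1/50) = (357 + 2537)*(1/50) = 2894*(1/50) = 1447/25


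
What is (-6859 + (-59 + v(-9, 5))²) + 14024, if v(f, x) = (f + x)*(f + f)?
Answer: 7334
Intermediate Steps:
v(f, x) = 2*f*(f + x) (v(f, x) = (f + x)*(2*f) = 2*f*(f + x))
(-6859 + (-59 + v(-9, 5))²) + 14024 = (-6859 + (-59 + 2*(-9)*(-9 + 5))²) + 14024 = (-6859 + (-59 + 2*(-9)*(-4))²) + 14024 = (-6859 + (-59 + 72)²) + 14024 = (-6859 + 13²) + 14024 = (-6859 + 169) + 14024 = -6690 + 14024 = 7334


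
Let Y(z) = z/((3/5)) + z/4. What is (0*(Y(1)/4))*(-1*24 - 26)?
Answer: 0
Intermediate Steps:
Y(z) = 23*z/12 (Y(z) = z/((3*(1/5))) + z*(1/4) = z/(3/5) + z/4 = z*(5/3) + z/4 = 5*z/3 + z/4 = 23*z/12)
(0*(Y(1)/4))*(-1*24 - 26) = (0*(((23/12)*1)/4))*(-1*24 - 26) = (0*((23/12)*(1/4)))*(-24 - 26) = (0*(23/48))*(-50) = 0*(-50) = 0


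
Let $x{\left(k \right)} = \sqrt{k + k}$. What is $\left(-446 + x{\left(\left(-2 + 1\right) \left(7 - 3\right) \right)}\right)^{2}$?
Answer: $198908 - 1784 i \sqrt{2} \approx 1.9891 \cdot 10^{5} - 2523.0 i$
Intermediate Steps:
$x{\left(k \right)} = \sqrt{2} \sqrt{k}$ ($x{\left(k \right)} = \sqrt{2 k} = \sqrt{2} \sqrt{k}$)
$\left(-446 + x{\left(\left(-2 + 1\right) \left(7 - 3\right) \right)}\right)^{2} = \left(-446 + \sqrt{2} \sqrt{\left(-2 + 1\right) \left(7 - 3\right)}\right)^{2} = \left(-446 + \sqrt{2} \sqrt{\left(-1\right) 4}\right)^{2} = \left(-446 + \sqrt{2} \sqrt{-4}\right)^{2} = \left(-446 + \sqrt{2} \cdot 2 i\right)^{2} = \left(-446 + 2 i \sqrt{2}\right)^{2}$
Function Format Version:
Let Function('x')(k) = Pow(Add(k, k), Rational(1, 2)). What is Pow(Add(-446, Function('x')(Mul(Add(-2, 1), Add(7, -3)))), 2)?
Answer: Add(198908, Mul(-1784, I, Pow(2, Rational(1, 2)))) ≈ Add(1.9891e+5, Mul(-2523.0, I))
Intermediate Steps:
Function('x')(k) = Mul(Pow(2, Rational(1, 2)), Pow(k, Rational(1, 2))) (Function('x')(k) = Pow(Mul(2, k), Rational(1, 2)) = Mul(Pow(2, Rational(1, 2)), Pow(k, Rational(1, 2))))
Pow(Add(-446, Function('x')(Mul(Add(-2, 1), Add(7, -3)))), 2) = Pow(Add(-446, Mul(Pow(2, Rational(1, 2)), Pow(Mul(Add(-2, 1), Add(7, -3)), Rational(1, 2)))), 2) = Pow(Add(-446, Mul(Pow(2, Rational(1, 2)), Pow(Mul(-1, 4), Rational(1, 2)))), 2) = Pow(Add(-446, Mul(Pow(2, Rational(1, 2)), Pow(-4, Rational(1, 2)))), 2) = Pow(Add(-446, Mul(Pow(2, Rational(1, 2)), Mul(2, I))), 2) = Pow(Add(-446, Mul(2, I, Pow(2, Rational(1, 2)))), 2)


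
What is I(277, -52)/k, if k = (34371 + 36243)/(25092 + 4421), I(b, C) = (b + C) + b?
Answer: 7407763/35307 ≈ 209.81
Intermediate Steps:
I(b, C) = C + 2*b (I(b, C) = (C + b) + b = C + 2*b)
k = 70614/29513 ≈ 2.3926
I(277, -52)/k = (-52 + 2*277)/(70614/29513) = (-52 + 554)*(29513/70614) = 502*(29513/70614) = 7407763/35307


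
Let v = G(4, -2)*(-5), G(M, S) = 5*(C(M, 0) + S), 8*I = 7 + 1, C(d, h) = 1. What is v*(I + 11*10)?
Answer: 2775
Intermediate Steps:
I = 1 (I = (7 + 1)/8 = (⅛)*8 = 1)
G(M, S) = 5 + 5*S (G(M, S) = 5*(1 + S) = 5 + 5*S)
v = 25 (v = (5 + 5*(-2))*(-5) = (5 - 10)*(-5) = -5*(-5) = 25)
v*(I + 11*10) = 25*(1 + 11*10) = 25*(1 + 110) = 25*111 = 2775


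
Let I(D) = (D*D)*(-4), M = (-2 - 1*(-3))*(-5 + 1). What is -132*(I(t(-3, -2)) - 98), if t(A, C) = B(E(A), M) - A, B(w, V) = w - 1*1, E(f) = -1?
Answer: 13464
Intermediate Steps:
M = -4 (M = (-2 + 3)*(-4) = 1*(-4) = -4)
B(w, V) = -1 + w (B(w, V) = w - 1 = -1 + w)
t(A, C) = -2 - A (t(A, C) = (-1 - 1) - A = -2 - A)
I(D) = -4*D**2 (I(D) = D**2*(-4) = -4*D**2)
-132*(I(t(-3, -2)) - 98) = -132*(-4*(-2 - 1*(-3))**2 - 98) = -132*(-4*(-2 + 3)**2 - 98) = -132*(-4*1**2 - 98) = -132*(-4*1 - 98) = -132*(-4 - 98) = -132*(-102) = 13464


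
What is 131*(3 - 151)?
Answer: -19388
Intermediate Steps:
131*(3 - 151) = 131*(-148) = -19388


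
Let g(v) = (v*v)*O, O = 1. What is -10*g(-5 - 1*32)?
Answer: -13690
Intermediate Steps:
g(v) = v**2 (g(v) = (v*v)*1 = v**2*1 = v**2)
-10*g(-5 - 1*32) = -10*(-5 - 1*32)**2 = -10*(-5 - 32)**2 = -10*(-37)**2 = -10*1369 = -13690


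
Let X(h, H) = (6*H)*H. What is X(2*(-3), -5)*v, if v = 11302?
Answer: 1695300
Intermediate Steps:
X(h, H) = 6*H²
X(2*(-3), -5)*v = (6*(-5)²)*11302 = (6*25)*11302 = 150*11302 = 1695300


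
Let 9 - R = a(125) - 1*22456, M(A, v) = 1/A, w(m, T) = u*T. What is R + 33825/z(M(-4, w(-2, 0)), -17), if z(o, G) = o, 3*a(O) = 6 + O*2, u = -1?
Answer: -338761/3 ≈ -1.1292e+5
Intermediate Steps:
w(m, T) = -T
a(O) = 2 + 2*O/3 (a(O) = (6 + O*2)/3 = (6 + 2*O)/3 = 2 + 2*O/3)
R = 67139/3 (R = 9 - ((2 + (⅔)*125) - 1*22456) = 9 - ((2 + 250/3) - 22456) = 9 - (256/3 - 22456) = 9 - 1*(-67112/3) = 9 + 67112/3 = 67139/3 ≈ 22380.)
R + 33825/z(M(-4, w(-2, 0)), -17) = 67139/3 + 33825/(1/(-4)) = 67139/3 + 33825/(-¼) = 67139/3 + 33825*(-4) = 67139/3 - 135300 = -338761/3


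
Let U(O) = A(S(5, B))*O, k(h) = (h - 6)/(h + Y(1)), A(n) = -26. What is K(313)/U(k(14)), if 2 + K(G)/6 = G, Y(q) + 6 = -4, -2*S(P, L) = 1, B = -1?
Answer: -933/26 ≈ -35.885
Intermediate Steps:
S(P, L) = -½ (S(P, L) = -½*1 = -½)
Y(q) = -10 (Y(q) = -6 - 4 = -10)
K(G) = -12 + 6*G
k(h) = (-6 + h)/(-10 + h) (k(h) = (h - 6)/(h - 10) = (-6 + h)/(-10 + h))
U(O) = -26*O
K(313)/U(k(14)) = (-12 + 6*313)/((-26*(-6 + 14)/(-10 + 14))) = (-12 + 1878)/((-26*8/4)) = 1866/((-13*8/2)) = 1866/((-26*2)) = 1866/(-52) = 1866*(-1/52) = -933/26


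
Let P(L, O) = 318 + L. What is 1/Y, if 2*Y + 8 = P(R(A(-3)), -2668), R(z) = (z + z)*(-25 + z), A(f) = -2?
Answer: 1/209 ≈ 0.0047847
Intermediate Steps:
R(z) = 2*z*(-25 + z) (R(z) = (2*z)*(-25 + z) = 2*z*(-25 + z))
Y = 209 (Y = -4 + (318 + 2*(-2)*(-25 - 2))/2 = -4 + (318 + 2*(-2)*(-27))/2 = -4 + (318 + 108)/2 = -4 + (1/2)*426 = -4 + 213 = 209)
1/Y = 1/209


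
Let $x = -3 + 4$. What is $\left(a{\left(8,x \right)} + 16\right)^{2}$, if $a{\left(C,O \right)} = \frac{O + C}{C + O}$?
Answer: $289$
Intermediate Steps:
$x = 1$
$a{\left(C,O \right)} = 1$ ($a{\left(C,O \right)} = \frac{C + O}{C + O} = 1$)
$\left(a{\left(8,x \right)} + 16\right)^{2} = \left(1 + 16\right)^{2} = 17^{2} = 289$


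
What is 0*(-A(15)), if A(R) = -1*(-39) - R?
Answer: 0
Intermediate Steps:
A(R) = 39 - R
0*(-A(15)) = 0*(-(39 - 1*15)) = 0*(-(39 - 15)) = 0*(-1*24) = 0*(-24) = 0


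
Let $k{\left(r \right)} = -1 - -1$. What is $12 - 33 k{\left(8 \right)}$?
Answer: $12$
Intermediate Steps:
$k{\left(r \right)} = 0$ ($k{\left(r \right)} = -1 + 1 = 0$)
$12 - 33 k{\left(8 \right)} = 12 - 0 = 12 + 0 = 12$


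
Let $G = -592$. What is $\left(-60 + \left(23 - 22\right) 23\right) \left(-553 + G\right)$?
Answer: $42365$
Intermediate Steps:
$\left(-60 + \left(23 - 22\right) 23\right) \left(-553 + G\right) = \left(-60 + \left(23 - 22\right) 23\right) \left(-553 - 592\right) = \left(-60 + 1 \cdot 23\right) \left(-1145\right) = \left(-60 + 23\right) \left(-1145\right) = \left(-37\right) \left(-1145\right) = 42365$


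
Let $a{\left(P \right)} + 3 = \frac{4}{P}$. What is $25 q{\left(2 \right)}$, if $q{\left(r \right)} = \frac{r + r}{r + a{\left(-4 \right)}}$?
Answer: $-50$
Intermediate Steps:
$a{\left(P \right)} = -3 + \frac{4}{P}$
$q{\left(r \right)} = \frac{2 r}{-4 + r}$ ($q{\left(r \right)} = \frac{r + r}{r - \left(3 - \frac{4}{-4}\right)} = \frac{2 r}{r + \left(-3 + 4 \left(- \frac{1}{4}\right)\right)} = \frac{2 r}{r - 4} = \frac{2 r}{-4 + r}$)
$25 q{\left(2 \right)} = 25 \cdot 2 \cdot 2 \frac{1}{-4 + 2} = 25 \cdot 2 \cdot 2 \frac{1}{-2} = 25 \cdot 2 \cdot 2 \left(- \frac{1}{2}\right) = 25 \left(-2\right) = -50$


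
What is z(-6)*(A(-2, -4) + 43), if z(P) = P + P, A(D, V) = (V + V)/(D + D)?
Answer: -540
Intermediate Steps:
A(D, V) = V/D (A(D, V) = (2*V)/((2*D)) = (2*V)*(1/(2*D)) = V/D)
z(P) = 2*P
z(-6)*(A(-2, -4) + 43) = (2*(-6))*(-4/(-2) + 43) = -12*(-4*(-½) + 43) = -12*(2 + 43) = -12*45 = -540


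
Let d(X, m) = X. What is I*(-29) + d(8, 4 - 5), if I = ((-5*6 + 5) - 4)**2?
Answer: -24381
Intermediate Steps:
I = 841 (I = ((-30 + 5) - 4)**2 = (-25 - 4)**2 = (-29)**2 = 841)
I*(-29) + d(8, 4 - 5) = 841*(-29) + 8 = -24389 + 8 = -24381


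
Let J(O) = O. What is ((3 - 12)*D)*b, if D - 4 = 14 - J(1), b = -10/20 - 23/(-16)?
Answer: -2295/16 ≈ -143.44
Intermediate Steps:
b = 15/16 (b = -10*1/20 - 23*(-1/16) = -½ + 23/16 = 15/16 ≈ 0.93750)
D = 17 (D = 4 + (14 - 1*1) = 4 + (14 - 1) = 4 + 13 = 17)
((3 - 12)*D)*b = ((3 - 12)*17)*(15/16) = -9*17*(15/16) = -153*15/16 = -2295/16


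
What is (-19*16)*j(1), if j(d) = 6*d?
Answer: -1824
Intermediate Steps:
(-19*16)*j(1) = (-19*16)*(6*1) = -304*6 = -1824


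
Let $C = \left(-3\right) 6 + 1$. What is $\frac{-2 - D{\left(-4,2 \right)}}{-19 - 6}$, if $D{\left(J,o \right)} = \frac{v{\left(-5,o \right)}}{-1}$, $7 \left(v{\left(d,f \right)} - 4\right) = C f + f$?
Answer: $\frac{18}{175} \approx 0.10286$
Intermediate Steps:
$C = -17$ ($C = -18 + 1 = -17$)
$v{\left(d,f \right)} = 4 - \frac{16 f}{7}$ ($v{\left(d,f \right)} = 4 + \frac{- 17 f + f}{7} = 4 + \frac{\left(-16\right) f}{7} = 4 - \frac{16 f}{7}$)
$D{\left(J,o \right)} = -4 + \frac{16 o}{7}$ ($D{\left(J,o \right)} = \frac{4 - \frac{16 o}{7}}{-1} = \left(4 - \frac{16 o}{7}\right) \left(-1\right) = -4 + \frac{16 o}{7}$)
$\frac{-2 - D{\left(-4,2 \right)}}{-19 - 6} = \frac{-2 - \left(-4 + \frac{16}{7} \cdot 2\right)}{-19 - 6} = \frac{-2 - \left(-4 + \frac{32}{7}\right)}{-25} = \left(-2 - \frac{4}{7}\right) \left(- \frac{1}{25}\right) = \left(- \frac{18}{7}\right) \left(- \frac{1}{25}\right) = \frac{18}{175}$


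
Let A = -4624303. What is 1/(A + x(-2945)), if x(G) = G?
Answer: -1/4627248 ≈ -2.1611e-7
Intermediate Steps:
1/(A + x(-2945)) = 1/(-4624303 - 2945) = 1/(-4627248) = -1/4627248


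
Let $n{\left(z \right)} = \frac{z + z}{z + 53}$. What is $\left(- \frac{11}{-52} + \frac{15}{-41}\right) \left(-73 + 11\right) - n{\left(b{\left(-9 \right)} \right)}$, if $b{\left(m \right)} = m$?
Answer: $\frac{58493}{5863} \approx 9.9766$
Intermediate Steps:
$n{\left(z \right)} = \frac{2 z}{53 + z}$
$\left(- \frac{11}{-52} + \frac{15}{-41}\right) \left(-73 + 11\right) - n{\left(b{\left(-9 \right)} \right)} = \left(- \frac{11}{-52} + \frac{15}{-41}\right) \left(-73 + 11\right) - 2 \left(-9\right) \frac{1}{53 - 9} = \left(\left(-11\right) \left(- \frac{1}{52}\right) + 15 \left(- \frac{1}{41}\right)\right) \left(-62\right) - 2 \left(-9\right) \frac{1}{44} = \left(\frac{11}{52} - \frac{15}{41}\right) \left(-62\right) - 2 \left(-9\right) \frac{1}{44} = \left(- \frac{329}{2132}\right) \left(-62\right) - - \frac{9}{22} = \frac{10199}{1066} + \frac{9}{22} = \frac{58493}{5863}$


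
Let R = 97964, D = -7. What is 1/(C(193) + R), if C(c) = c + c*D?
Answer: 1/96806 ≈ 1.0330e-5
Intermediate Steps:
C(c) = -6*c (C(c) = c + c*(-7) = c - 7*c = -6*c)
1/(C(193) + R) = 1/(-6*193 + 97964) = 1/(-1158 + 97964) = 1/96806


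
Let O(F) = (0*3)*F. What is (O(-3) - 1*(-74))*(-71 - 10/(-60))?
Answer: -15725/3 ≈ -5241.7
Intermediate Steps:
O(F) = 0 (O(F) = 0*F = 0)
(O(-3) - 1*(-74))*(-71 - 10/(-60)) = (0 - 1*(-74))*(-71 - 10/(-60)) = (0 + 74)*(-71 - 10*(-1/60)) = 74*(-71 + 1/6) = 74*(-425/6) = -15725/3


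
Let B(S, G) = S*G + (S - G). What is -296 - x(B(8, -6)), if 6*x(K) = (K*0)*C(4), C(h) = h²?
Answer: -296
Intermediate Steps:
B(S, G) = S - G + G*S (B(S, G) = G*S + (S - G) = S - G + G*S)
x(K) = 0 (x(K) = ((K*0)*4²)/6 = (0*16)/6 = (⅙)*0 = 0)
-296 - x(B(8, -6)) = -296 - 1*0 = -296 + 0 = -296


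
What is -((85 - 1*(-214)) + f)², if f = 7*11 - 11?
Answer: -133225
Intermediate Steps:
f = 66 (f = 77 - 11 = 66)
-((85 - 1*(-214)) + f)² = -((85 - 1*(-214)) + 66)² = -((85 + 214) + 66)² = -(299 + 66)² = -1*365² = -1*133225 = -133225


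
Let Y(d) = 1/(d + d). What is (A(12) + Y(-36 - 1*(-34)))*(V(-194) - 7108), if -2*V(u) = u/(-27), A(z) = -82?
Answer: 63172277/108 ≈ 5.8493e+5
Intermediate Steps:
Y(d) = 1/(2*d)
V(u) = u/54 (V(u) = -u/(2*(-27)) = -u*(-1)/(2*27) = -(-1)*u/54 = u/54)
(A(12) + Y(-36 - 1*(-34)))*(V(-194) - 7108) = (-82 + 1/(2*(-36 - 1*(-34))))*((1/54)*(-194) - 7108) = (-82 + 1/(2*(-36 + 34)))*(-97/27 - 7108) = (-82 + (½)/(-2))*(-192013/27) = (-82 + (½)*(-½))*(-192013/27) = (-82 - ¼)*(-192013/27) = -329/4*(-192013/27) = 63172277/108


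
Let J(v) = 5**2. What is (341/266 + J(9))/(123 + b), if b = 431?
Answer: 6991/147364 ≈ 0.047440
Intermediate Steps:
J(v) = 25
(341/266 + J(9))/(123 + b) = (341/266 + 25)/(123 + 431) = (341*(1/266) + 25)/554 = (341/266 + 25)*(1/554) = (6991/266)*(1/554) = 6991/147364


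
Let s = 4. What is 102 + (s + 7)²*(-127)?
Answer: -15265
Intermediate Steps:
102 + (s + 7)²*(-127) = 102 + (4 + 7)²*(-127) = 102 + 11²*(-127) = 102 + 121*(-127) = 102 - 15367 = -15265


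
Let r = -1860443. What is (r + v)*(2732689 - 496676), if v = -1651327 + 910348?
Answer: -5816813410486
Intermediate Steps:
v = -740979
(r + v)*(2732689 - 496676) = (-1860443 - 740979)*(2732689 - 496676) = -2601422*2236013 = -5816813410486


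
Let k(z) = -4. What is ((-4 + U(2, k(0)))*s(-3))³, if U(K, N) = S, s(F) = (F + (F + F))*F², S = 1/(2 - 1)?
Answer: 14348907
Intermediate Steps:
S = 1 (S = 1/1 = 1)
s(F) = 3*F³ (s(F) = (F + 2*F)*F² = (3*F)*F² = 3*F³)
U(K, N) = 1
((-4 + U(2, k(0)))*s(-3))³ = ((-4 + 1)*(3*(-3)³))³ = (-9*(-27))³ = (-3*(-81))³ = 243³ = 14348907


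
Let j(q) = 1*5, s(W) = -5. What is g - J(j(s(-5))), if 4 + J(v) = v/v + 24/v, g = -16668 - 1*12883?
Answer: -147764/5 ≈ -29553.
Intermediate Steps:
j(q) = 5
g = -29551 (g = -16668 - 12883 = -29551)
J(v) = -3 + 24/v (J(v) = -4 + (v/v + 24/v) = -4 + (1 + 24/v) = -3 + 24/v)
g - J(j(s(-5))) = -29551 - (-3 + 24/5) = -29551 - 1*9/5 = -29551 - 9/5 = -147764/5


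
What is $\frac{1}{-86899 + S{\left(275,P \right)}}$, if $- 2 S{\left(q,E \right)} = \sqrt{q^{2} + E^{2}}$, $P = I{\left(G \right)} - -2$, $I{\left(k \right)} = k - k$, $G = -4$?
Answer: $- \frac{347596}{30205669175} + \frac{2 \sqrt{75629}}{30205669175} \approx -1.1489 \cdot 10^{-5}$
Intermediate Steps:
$I{\left(k \right)} = 0$
$P = 2$ ($P = 0 - -2 = 0 + 2 = 2$)
$S{\left(q,E \right)} = - \frac{\sqrt{E^{2} + q^{2}}}{2}$ ($S{\left(q,E \right)} = - \frac{\sqrt{q^{2} + E^{2}}}{2} = - \frac{\sqrt{E^{2} + q^{2}}}{2}$)
$\frac{1}{-86899 + S{\left(275,P \right)}} = \frac{1}{-86899 - \frac{\sqrt{2^{2} + 275^{2}}}{2}} = \frac{1}{-86899 - \frac{\sqrt{4 + 75625}}{2}} = \frac{1}{-86899 - \frac{\sqrt{75629}}{2}}$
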